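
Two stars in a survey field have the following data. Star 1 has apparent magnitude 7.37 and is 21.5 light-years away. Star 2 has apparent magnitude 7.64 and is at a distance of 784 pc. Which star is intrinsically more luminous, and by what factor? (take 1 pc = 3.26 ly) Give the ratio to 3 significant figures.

Star 2 is more luminous, by a factor of 11000.

Star 1: d = 21.5 ly / 3.26 = 6.595 pc
Star 1: M = m − 5 log₁₀ d + 5 = 7.37 − 5·0.8192 + 5 = 8.274
Star 2: M = m − 5 log₁₀ d + 5 = 7.64 − 5·2.8943 + 5 = -1.832
ΔM = M_1 − M_2 = 8.274 − (-1.832) = 10.105; smaller M is more luminous → Star 2.
L ratio = 10^(0.4 |ΔM|) = 10^4.042 = 11020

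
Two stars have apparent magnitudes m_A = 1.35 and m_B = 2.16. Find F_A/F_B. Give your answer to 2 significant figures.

Δm = 1.35 − (2.16) = -0.81
Flux ratio = 10^(−0.4 Δm) = 10^(−0.4 × -0.81) = 10^0.324 = 2.109

F_A/F_B ≈ 2.1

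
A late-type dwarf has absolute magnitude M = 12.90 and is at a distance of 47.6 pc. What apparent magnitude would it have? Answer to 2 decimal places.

m = M + 5 log₁₀ d − 5 = 12.90 + 5·1.6776 − 5 = 16.288

m ≈ 16.29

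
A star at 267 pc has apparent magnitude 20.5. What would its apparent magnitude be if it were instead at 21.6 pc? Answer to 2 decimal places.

Flux ∝ 1/d², so Δm = 5 log₁₀(d₂/d₁) = 5 log₁₀(21.6/267) = -5.460
m₂ = m₁ + Δm = 20.5 + (-5.460) = 15.040

m ≈ 15.04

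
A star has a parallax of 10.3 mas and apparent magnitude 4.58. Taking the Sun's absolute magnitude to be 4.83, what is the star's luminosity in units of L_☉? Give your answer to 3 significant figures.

d = 1/p = 1000/10.3 mas = 97.09 pc
M = m − 5 log₁₀ d + 5 = 4.58 − 5·1.9872 + 5 = -0.356
M − M_☉ = -0.356 − 4.83 = -5.186
L/L_☉ = 10^(−0.4 × -5.186) = 118.7

L/L_☉ ≈ 119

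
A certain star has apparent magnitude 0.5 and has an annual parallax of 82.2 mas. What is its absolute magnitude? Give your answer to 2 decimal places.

M ≈ 0.07

p = 82.2 mas = 0.0822″ → d = 1/p = 12.17 pc
5 log₁₀(d/10 pc) = 5 log₁₀(12.17) − 5 = 0.426
M = m − 5 log₁₀(d/10) = 0.5 − 0.426 = 0.074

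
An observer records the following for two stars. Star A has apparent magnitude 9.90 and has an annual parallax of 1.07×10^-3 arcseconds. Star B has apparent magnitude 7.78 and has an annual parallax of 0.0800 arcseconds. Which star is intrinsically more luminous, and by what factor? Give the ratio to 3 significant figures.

Star A is more luminous, by a factor of 793.

Star A: d = 1/p = 1/1.07×10^-3″ = 934.6 pc
Star A: M = m − 5 log₁₀ d + 5 = 9.90 − 5·2.9706 + 5 = 0.047
Star B: d = 1/p = 1/0.0800″ = 12.50 pc
Star B: M = m − 5 log₁₀ d + 5 = 7.78 − 5·1.0969 + 5 = 7.295
ΔM = M_A − M_B = 0.047 − (7.295) = -7.249; smaller M is more luminous → Star A.
L ratio = 10^(0.4 |ΔM|) = 10^2.899 = 793.3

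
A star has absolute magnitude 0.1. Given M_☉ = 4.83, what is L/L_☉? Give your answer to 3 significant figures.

M − M_☉ = 0.1 − 4.83 = -4.730
L/L_☉ = 10^(−0.4 (M − M_☉)) = 10^1.892 = 77.98

L/L_☉ ≈ 78.0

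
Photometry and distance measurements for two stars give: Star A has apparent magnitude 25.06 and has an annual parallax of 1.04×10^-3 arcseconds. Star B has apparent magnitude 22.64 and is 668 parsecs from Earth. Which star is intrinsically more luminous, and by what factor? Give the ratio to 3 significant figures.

Star A: d = 1/p = 1/1.04×10^-3″ = 961.5 pc
Star A: M = m − 5 log₁₀ d + 5 = 25.06 − 5·2.9830 + 5 = 15.145
Star B: M = m − 5 log₁₀ d + 5 = 22.64 − 5·2.8248 + 5 = 13.516
ΔM = M_A − M_B = 15.145 − (13.516) = 1.629; smaller M is more luminous → Star B.
L ratio = 10^(0.4 |ΔM|) = 10^0.652 = 4.484

Star B is more luminous, by a factor of 4.48.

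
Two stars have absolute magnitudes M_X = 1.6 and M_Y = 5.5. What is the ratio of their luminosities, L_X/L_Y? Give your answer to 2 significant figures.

L_X/L_Y ≈ 36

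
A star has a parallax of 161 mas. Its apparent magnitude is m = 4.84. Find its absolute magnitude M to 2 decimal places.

p = 161 mas = 0.161″ → d = 1/p = 6.211 pc
5 log₁₀(d/10 pc) = 5 log₁₀(6.211) − 5 = -1.034
M = m − 5 log₁₀(d/10) = 4.84 + 1.034 = 5.874

M ≈ 5.87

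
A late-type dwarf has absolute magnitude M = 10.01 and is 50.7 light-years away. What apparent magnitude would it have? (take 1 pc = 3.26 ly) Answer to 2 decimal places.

d = 50.7 ly / 3.26 = 15.55 pc
m = M + 5 log₁₀ d − 5 = 10.01 + 5·1.1918 − 5 = 10.969

m ≈ 10.97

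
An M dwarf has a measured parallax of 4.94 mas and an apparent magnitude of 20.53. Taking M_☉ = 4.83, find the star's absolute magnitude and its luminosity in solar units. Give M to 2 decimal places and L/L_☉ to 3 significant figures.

M ≈ 14.00; L/L_☉ ≈ 2.15×10^-4

d = 1/p = 1000/4.94 mas = 202.4 pc
M = m − 5 log₁₀ d + 5 = 20.53 − 5·2.3063 + 5 = 13.999
M − M_☉ = 13.999 − 4.83 = 9.169
L/L_☉ = 10^(−0.4 × 9.169) = 2.151×10^-4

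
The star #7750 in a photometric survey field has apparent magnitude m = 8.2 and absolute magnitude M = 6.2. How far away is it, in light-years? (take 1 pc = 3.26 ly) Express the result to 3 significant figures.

d ≈ 81.9 ly

μ = m − M = 2.000
m − M = 5 log₁₀ d − 5
log₁₀ d = (m − M)/5 + 1 = 1.4000
d = 10^1.4000 = 25.12 pc
= 81.89 ly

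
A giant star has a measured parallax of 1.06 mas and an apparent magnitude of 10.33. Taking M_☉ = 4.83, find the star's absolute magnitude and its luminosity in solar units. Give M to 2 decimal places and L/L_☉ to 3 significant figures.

d = 1/p = 1000/1.06 mas = 943.4 pc
M = m − 5 log₁₀ d + 5 = 10.33 − 5·2.9747 + 5 = 0.457
M − M_☉ = 0.457 − 4.83 = -4.373
L/L_☉ = 10^(−0.4 × -4.373) = 56.15

M ≈ 0.46; L/L_☉ ≈ 56.2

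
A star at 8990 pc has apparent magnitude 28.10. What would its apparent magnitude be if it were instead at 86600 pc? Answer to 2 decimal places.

Flux ∝ 1/d², so Δm = 5 log₁₀(d₂/d₁) = 5 log₁₀(86600/8990) = 4.919
m₂ = m₁ + Δm = 28.10 + (4.919) = 33.019

m ≈ 33.02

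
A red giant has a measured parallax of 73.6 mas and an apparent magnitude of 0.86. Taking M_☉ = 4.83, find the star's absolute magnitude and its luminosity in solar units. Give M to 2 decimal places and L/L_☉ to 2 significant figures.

d = 1/p = 1000/73.6 mas = 13.59 pc
M = m − 5 log₁₀ d + 5 = 0.86 − 5·1.1331 + 5 = 0.194
M − M_☉ = 0.194 − 4.83 = -4.636
L/L_☉ = 10^(−0.4 × -4.636) = 71.49

M ≈ 0.19; L/L_☉ ≈ 71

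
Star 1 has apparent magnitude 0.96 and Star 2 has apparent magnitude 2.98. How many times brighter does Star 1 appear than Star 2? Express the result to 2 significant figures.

Magnitude difference = -2.02
Flux ratio = 10^(−0.4 Δm) = 10^(−0.4 × -2.02) = 10^0.808 = 6.427

6.4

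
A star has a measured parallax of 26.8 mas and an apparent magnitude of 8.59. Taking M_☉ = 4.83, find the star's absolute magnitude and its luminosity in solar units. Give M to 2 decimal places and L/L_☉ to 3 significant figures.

M ≈ 5.73; L/L_☉ ≈ 0.436

d = 1/p = 1000/26.8 mas = 37.31 pc
M = m − 5 log₁₀ d + 5 = 8.59 − 5·1.5719 + 5 = 5.731
M − M_☉ = 5.731 − 4.83 = 0.901
L/L_☉ = 10^(−0.4 × 0.901) = 0.4362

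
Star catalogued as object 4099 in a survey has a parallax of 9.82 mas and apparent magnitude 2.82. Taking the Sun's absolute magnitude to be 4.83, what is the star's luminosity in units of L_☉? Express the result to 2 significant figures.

L/L_☉ ≈ 660

d = 1/p = 1000/9.82 mas = 101.8 pc
M = m − 5 log₁₀ d + 5 = 2.82 − 5·2.0079 + 5 = -2.219
M − M_☉ = -2.219 − 4.83 = -7.049
L/L_☉ = 10^(−0.4 × -7.049) = 660.4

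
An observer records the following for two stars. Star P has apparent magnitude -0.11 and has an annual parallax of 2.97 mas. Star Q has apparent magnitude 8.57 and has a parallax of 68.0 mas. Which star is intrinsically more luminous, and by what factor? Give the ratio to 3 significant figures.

Star P is more luminous, by a factor of 1.55×10^6.

Star P: p = 2.97 mas = 2.97×10^-3″ → d = 1/p = 336.7 pc
Star P: M = m − 5 log₁₀ d + 5 = -0.11 − 5·2.5272 + 5 = -7.746
Star Q: p = 68.0 mas = 0.0680″ → d = 1/p = 14.71 pc
Star Q: M = m − 5 log₁₀ d + 5 = 8.57 − 5·1.1675 + 5 = 7.733
ΔM = M_P − M_Q = -7.746 − (7.733) = -15.479; smaller M is more luminous → Star P.
L ratio = 10^(0.4 |ΔM|) = 10^6.192 = 1.554×10^6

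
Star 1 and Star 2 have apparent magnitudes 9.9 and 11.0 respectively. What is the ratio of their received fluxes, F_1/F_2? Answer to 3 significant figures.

F_1/F_2 ≈ 2.75

Δm = 9.9 − (11.0) = -1.1
Flux ratio = 10^(−0.4 Δm) = 10^(−0.4 × -1.1) = 10^0.440 = 2.754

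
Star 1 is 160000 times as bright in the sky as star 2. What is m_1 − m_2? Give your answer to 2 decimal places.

m_1 − m_2 ≈ -13.01

Pogson: Δm = −2.5 log₁₀(ratio) = −2.5 log₁₀(160000) = −2.5 × 5.2041 = -13.010
Star 1 is brighter, so it has the smaller magnitude: the difference is negative.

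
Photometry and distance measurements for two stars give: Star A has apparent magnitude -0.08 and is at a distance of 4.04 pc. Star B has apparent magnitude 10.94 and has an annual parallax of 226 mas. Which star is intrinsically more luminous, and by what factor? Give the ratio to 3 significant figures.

Star A is more luminous, by a factor of 21300.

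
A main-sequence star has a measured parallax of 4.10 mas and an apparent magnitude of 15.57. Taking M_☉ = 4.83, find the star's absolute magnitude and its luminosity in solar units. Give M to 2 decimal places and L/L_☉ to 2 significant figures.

M ≈ 8.63; L/L_☉ ≈ 0.030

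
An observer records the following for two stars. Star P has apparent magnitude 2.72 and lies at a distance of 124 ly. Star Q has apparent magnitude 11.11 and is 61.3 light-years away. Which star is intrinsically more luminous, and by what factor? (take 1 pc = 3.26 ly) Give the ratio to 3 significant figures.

Star P is more luminous, by a factor of 9290.

Star P: d = 124 ly / 3.26 = 38.04 pc
Star P: M = m − 5 log₁₀ d + 5 = 2.72 − 5·1.5802 + 5 = -0.181
Star Q: d = 61.3 ly / 3.26 = 18.80 pc
Star Q: M = m − 5 log₁₀ d + 5 = 11.11 − 5·1.2742 + 5 = 9.739
ΔM = M_P − M_Q = -0.181 − (9.739) = -9.920; smaller M is more luminous → Star P.
L ratio = 10^(0.4 |ΔM|) = 10^3.968 = 9288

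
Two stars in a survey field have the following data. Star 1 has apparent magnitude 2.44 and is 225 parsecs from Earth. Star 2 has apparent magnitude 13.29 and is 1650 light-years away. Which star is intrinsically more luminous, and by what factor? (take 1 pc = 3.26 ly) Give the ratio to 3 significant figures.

Star 1: M = m − 5 log₁₀ d + 5 = 2.44 − 5·2.3522 + 5 = -4.321
Star 2: d = 1650 ly / 3.26 = 506.1 pc
Star 2: M = m − 5 log₁₀ d + 5 = 13.29 − 5·2.7043 + 5 = 4.769
ΔM = M_1 − M_2 = -4.321 − (4.769) = -9.090; smaller M is more luminous → Star 1.
L ratio = 10^(0.4 |ΔM|) = 10^3.636 = 4323

Star 1 is more luminous, by a factor of 4320.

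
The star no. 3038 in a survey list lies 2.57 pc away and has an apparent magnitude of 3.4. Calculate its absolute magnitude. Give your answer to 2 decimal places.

M ≈ 6.35

5 log₁₀(d/10 pc) = 5 log₁₀(2.570) − 5 = -2.950
M = m − 5 log₁₀(d/10) = 3.4 + 2.950 = 6.350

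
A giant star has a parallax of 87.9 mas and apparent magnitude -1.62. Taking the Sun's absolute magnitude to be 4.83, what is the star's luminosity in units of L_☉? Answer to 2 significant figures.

d = 1/p = 1000/87.9 mas = 11.38 pc
M = m − 5 log₁₀ d + 5 = -1.62 − 5·1.0560 + 5 = -1.900
M − M_☉ = -1.900 − 4.83 = -6.730
L/L_☉ = 10^(−0.4 × -6.730) = 492.1

L/L_☉ ≈ 490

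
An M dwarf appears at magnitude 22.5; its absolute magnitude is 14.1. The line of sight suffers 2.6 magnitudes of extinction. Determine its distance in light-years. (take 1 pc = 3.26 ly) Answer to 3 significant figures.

d ≈ 471 ly

m − M = 5 log₁₀(d/10 pc) + A  ⇒  22.5 − (14.1) − 2.6 = 5 log₁₀(d/10)
5.800 = 5 log₁₀(d/10)
log₁₀ d = (m − M − A)/5 + 1 = 2.1600
d = 10^2.1600 = 144.5 pc
= 471.2 ly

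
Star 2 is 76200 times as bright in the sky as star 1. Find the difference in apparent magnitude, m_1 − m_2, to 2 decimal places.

Pogson: Δm = −2.5 log₁₀(ratio) = −2.5 log₁₀(76200) = −2.5 × 4.8820 = -12.205
Star 2 is brighter so has the smaller magnitude: m_1 − m_2 is positive.

m_1 − m_2 ≈ 12.20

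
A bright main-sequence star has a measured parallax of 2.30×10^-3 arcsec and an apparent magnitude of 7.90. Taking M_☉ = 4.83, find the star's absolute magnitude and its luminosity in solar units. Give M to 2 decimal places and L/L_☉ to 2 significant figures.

M ≈ -0.29; L/L_☉ ≈ 110

d = 1/p = 1/2.30×10^-3″ = 434.8 pc
M = m − 5 log₁₀ d + 5 = 7.90 − 5·2.6383 + 5 = -0.291
M − M_☉ = -0.291 − 4.83 = -5.121
L/L_☉ = 10^(−0.4 × -5.121) = 111.8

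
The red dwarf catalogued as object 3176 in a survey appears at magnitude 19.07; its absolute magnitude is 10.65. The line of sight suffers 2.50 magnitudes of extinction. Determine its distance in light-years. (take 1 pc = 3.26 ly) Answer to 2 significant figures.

d ≈ 500 ly

m − M = 5 log₁₀(d/10 pc) + A  ⇒  19.07 − (10.65) − 2.50 = 5 log₁₀(d/10)
5.920 = 5 log₁₀(d/10)
log₁₀ d = (m − M − A)/5 + 1 = 2.1840
d = 10^2.1840 = 152.8 pc
= 498.0 ly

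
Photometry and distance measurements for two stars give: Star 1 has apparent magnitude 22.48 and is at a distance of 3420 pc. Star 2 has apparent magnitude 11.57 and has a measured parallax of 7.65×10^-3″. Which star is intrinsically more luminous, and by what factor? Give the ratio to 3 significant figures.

Star 2 is more luminous, by a factor of 33.8.

Star 1: M = m − 5 log₁₀ d + 5 = 22.48 − 5·3.5340 + 5 = 9.810
Star 2: d = 1/p = 1/7.65×10^-3″ = 130.7 pc
Star 2: M = m − 5 log₁₀ d + 5 = 11.57 − 5·2.1163 + 5 = 5.988
ΔM = M_1 − M_2 = 9.810 − (5.988) = 3.822; smaller M is more luminous → Star 2.
L ratio = 10^(0.4 |ΔM|) = 10^1.529 = 33.78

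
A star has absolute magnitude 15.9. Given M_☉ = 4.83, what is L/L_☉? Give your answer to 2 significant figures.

M − M_☉ = 15.9 − 4.83 = 11.070
L/L_☉ = 10^(−0.4 (M − M_☉)) = 10^-4.428 = 3.733×10^-5

L/L_☉ ≈ 3.7×10^-5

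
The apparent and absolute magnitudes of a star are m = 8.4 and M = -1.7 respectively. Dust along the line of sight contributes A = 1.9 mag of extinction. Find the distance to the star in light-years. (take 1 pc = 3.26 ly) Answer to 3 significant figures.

m − M = 5 log₁₀(d/10 pc) + A  ⇒  8.4 − (-1.7) − 1.9 = 5 log₁₀(d/10)
8.200 = 5 log₁₀(d/10)
log₁₀ d = (m − M − A)/5 + 1 = 2.6400
d = 10^2.6400 = 436.5 pc
= 1423 ly

d ≈ 1420 ly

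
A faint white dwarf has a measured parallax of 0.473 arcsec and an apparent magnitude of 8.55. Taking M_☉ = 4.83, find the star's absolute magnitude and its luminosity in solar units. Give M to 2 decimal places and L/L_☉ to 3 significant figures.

M ≈ 11.92; L/L_☉ ≈ 1.45×10^-3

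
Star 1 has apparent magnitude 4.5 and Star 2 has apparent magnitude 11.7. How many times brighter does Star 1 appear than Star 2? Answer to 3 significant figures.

759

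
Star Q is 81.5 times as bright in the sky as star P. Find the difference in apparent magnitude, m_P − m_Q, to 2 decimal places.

m_P − m_Q ≈ 4.78

Pogson: Δm = −2.5 log₁₀(ratio) = −2.5 log₁₀(81.5) = −2.5 × 1.9112 = -4.778
Star Q is brighter so has the smaller magnitude: m_P − m_Q is positive.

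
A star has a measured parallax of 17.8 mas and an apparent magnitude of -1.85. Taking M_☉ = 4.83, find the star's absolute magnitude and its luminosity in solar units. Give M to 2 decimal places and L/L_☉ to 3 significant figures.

d = 1/p = 1000/17.8 mas = 56.18 pc
M = m − 5 log₁₀ d + 5 = -1.85 − 5·1.7496 + 5 = -5.598
M − M_☉ = -5.598 − 4.83 = -10.428
L/L_☉ = 10^(−0.4 × -10.428) = 14830

M ≈ -5.60; L/L_☉ ≈ 14800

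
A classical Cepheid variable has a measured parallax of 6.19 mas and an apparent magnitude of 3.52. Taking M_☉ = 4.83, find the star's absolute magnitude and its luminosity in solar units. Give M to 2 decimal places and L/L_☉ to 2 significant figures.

d = 1/p = 1000/6.19 mas = 161.6 pc
M = m − 5 log₁₀ d + 5 = 3.52 − 5·2.2083 + 5 = -2.522
M − M_☉ = -2.522 − 4.83 = -7.352
L/L_☉ = 10^(−0.4 × -7.352) = 872.2

M ≈ -2.52; L/L_☉ ≈ 870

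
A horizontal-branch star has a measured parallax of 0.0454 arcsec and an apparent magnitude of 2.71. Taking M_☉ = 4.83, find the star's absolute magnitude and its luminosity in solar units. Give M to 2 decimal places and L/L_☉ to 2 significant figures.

d = 1/p = 1/0.0454″ = 22.03 pc
M = m − 5 log₁₀ d + 5 = 2.71 − 5·1.3429 + 5 = 0.995
M − M_☉ = 0.995 − 4.83 = -3.835
L/L_☉ = 10^(−0.4 × -3.835) = 34.19

M ≈ 1.00; L/L_☉ ≈ 34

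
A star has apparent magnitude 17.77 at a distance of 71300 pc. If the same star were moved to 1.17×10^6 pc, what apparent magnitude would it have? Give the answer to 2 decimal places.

Flux ∝ 1/d², so Δm = 5 log₁₀(d₂/d₁) = 5 log₁₀(1.17×10^6/71300) = 6.075
m₂ = m₁ + Δm = 17.77 + (6.075) = 23.845

m ≈ 23.85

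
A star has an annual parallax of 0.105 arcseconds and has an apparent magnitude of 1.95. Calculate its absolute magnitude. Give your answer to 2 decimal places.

M ≈ 2.06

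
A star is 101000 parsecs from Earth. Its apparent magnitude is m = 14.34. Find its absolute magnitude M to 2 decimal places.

5 log₁₀(d/10 pc) = 5 log₁₀(101000) − 5 = 20.022
M = m − 5 log₁₀(d/10) = 14.34 − 20.022 = -5.682

M ≈ -5.68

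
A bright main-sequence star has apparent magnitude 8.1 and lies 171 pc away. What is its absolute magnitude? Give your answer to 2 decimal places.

M ≈ 1.94

5 log₁₀(d/10 pc) = 5 log₁₀(171.0) − 5 = 6.165
M = m − 5 log₁₀(d/10) = 8.1 − 6.165 = 1.935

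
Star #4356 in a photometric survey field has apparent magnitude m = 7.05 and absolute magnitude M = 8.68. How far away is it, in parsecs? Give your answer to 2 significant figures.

Distance modulus: m − M = 7.05 − (8.68) = -1.630
m − M = 5 log₁₀ d − 5
log₁₀ d = (m − M)/5 + 1 = 0.6740
d = 10^0.6740 = 4.721 pc

d ≈ 4.7 pc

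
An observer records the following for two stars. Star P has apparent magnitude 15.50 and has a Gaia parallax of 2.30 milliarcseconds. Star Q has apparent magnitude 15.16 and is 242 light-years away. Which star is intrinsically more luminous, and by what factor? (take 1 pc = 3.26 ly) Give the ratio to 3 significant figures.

Star P: p = 2.30 mas = 2.30×10^-3″ → d = 1/p = 434.8 pc
Star P: M = m − 5 log₁₀ d + 5 = 15.50 − 5·2.6383 + 5 = 7.309
Star Q: d = 242 ly / 3.26 = 74.23 pc
Star Q: M = m − 5 log₁₀ d + 5 = 15.16 − 5·1.8706 + 5 = 10.807
ΔM = M_P − M_Q = 7.309 − (10.807) = -3.498; smaller M is more luminous → Star P.
L ratio = 10^(0.4 |ΔM|) = 10^1.399 = 25.08

Star P is more luminous, by a factor of 25.1.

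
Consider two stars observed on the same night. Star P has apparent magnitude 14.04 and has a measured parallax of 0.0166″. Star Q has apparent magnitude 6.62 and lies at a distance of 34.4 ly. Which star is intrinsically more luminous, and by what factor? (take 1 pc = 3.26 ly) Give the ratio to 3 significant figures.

Star Q is more luminous, by a factor of 28.5.

Star P: d = 1/p = 1/0.0166″ = 60.24 pc
Star P: M = m − 5 log₁₀ d + 5 = 14.04 − 5·1.7799 + 5 = 10.141
Star Q: d = 34.4 ly / 3.26 = 10.55 pc
Star Q: M = m − 5 log₁₀ d + 5 = 6.62 − 5·1.0233 + 5 = 6.503
ΔM = M_P − M_Q = 10.141 − (6.503) = 3.637; smaller M is more luminous → Star Q.
L ratio = 10^(0.4 |ΔM|) = 10^1.455 = 28.50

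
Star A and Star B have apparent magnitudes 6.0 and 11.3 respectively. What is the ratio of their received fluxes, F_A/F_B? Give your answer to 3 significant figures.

Δm = 6.0 − (11.3) = -5.3
Flux ratio = 10^(−0.4 Δm) = 10^(−0.4 × -5.3) = 10^2.120 = 131.8

F_A/F_B ≈ 132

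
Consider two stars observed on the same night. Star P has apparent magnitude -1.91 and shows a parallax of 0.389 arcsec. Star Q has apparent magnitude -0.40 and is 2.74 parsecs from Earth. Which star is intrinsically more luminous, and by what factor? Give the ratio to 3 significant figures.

Star P is more luminous, by a factor of 3.54.

Star P: d = 1/p = 1/0.389″ = 2.571 pc
Star P: M = m − 5 log₁₀ d + 5 = -1.91 − 5·0.4101 + 5 = 1.040
Star Q: M = m − 5 log₁₀ d + 5 = -0.40 − 5·0.4378 + 5 = 2.411
ΔM = M_P − M_Q = 1.040 − (2.411) = -1.371; smaller M is more luminous → Star P.
L ratio = 10^(0.4 |ΔM|) = 10^0.549 = 3.537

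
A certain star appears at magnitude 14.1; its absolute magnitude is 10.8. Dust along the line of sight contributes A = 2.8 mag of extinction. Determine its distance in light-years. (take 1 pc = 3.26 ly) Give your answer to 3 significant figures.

d ≈ 41.0 ly

m − M = 5 log₁₀(d/10 pc) + A  ⇒  14.1 − (10.8) − 2.8 = 5 log₁₀(d/10)
0.500 = 5 log₁₀(d/10)
log₁₀ d = (m − M − A)/5 + 1 = 1.1000
d = 10^1.1000 = 12.59 pc
= 41.04 ly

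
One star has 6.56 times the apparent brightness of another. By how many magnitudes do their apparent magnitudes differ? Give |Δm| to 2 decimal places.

Pogson: Δm = −2.5 log₁₀(ratio) = −2.5 log₁₀(6.56) = −2.5 × 0.8169 = -2.042

|Δm| ≈ 2.04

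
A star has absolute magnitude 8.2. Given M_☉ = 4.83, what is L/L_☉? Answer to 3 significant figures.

L/L_☉ ≈ 0.0449

M − M_☉ = 8.2 − 4.83 = 3.370
L/L_☉ = 10^(−0.4 (M − M_☉)) = 10^-1.348 = 0.04487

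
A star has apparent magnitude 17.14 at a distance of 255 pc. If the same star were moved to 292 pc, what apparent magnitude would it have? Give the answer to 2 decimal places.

m ≈ 17.43

Flux ∝ 1/d², so Δm = 5 log₁₀(d₂/d₁) = 5 log₁₀(292/255) = 0.294
m₂ = m₁ + Δm = 17.14 + (0.294) = 17.434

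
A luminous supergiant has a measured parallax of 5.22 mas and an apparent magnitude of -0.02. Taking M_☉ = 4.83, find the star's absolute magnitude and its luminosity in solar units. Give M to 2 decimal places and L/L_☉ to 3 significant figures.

d = 1/p = 1000/5.22 mas = 191.6 pc
M = m − 5 log₁₀ d + 5 = -0.02 − 5·2.2823 + 5 = -6.432
M − M_☉ = -6.432 − 4.83 = -11.262
L/L_☉ = 10^(−0.4 × -11.262) = 31960

M ≈ -6.43; L/L_☉ ≈ 32000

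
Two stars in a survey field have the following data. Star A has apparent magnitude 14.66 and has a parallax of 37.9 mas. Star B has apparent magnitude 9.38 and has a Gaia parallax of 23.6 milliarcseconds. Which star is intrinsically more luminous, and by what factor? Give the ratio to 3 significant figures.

Star B is more luminous, by a factor of 334.

Star A: p = 37.9 mas = 0.0379″ → d = 1/p = 26.39 pc
Star A: M = m − 5 log₁₀ d + 5 = 14.66 − 5·1.4214 + 5 = 12.553
Star B: p = 23.6 mas = 0.0236″ → d = 1/p = 42.37 pc
Star B: M = m − 5 log₁₀ d + 5 = 9.38 − 5·1.6271 + 5 = 6.245
ΔM = M_A − M_B = 12.553 − (6.245) = 6.309; smaller M is more luminous → Star B.
L ratio = 10^(0.4 |ΔM|) = 10^2.523 = 333.8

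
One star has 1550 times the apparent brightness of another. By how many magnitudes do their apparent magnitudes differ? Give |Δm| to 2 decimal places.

|Δm| ≈ 7.98

Pogson: Δm = −2.5 log₁₀(ratio) = −2.5 log₁₀(1550) = −2.5 × 3.1903 = -7.976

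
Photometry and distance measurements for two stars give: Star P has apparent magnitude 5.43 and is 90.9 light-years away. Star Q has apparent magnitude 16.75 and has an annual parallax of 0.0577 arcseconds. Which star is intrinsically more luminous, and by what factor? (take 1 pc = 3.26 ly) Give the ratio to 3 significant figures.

Star P is more luminous, by a factor of 87300.

Star P: d = 90.9 ly / 3.26 = 27.88 pc
Star P: M = m − 5 log₁₀ d + 5 = 5.43 − 5·1.4453 + 5 = 3.203
Star Q: d = 1/p = 1/0.0577″ = 17.33 pc
Star Q: M = m − 5 log₁₀ d + 5 = 16.75 − 5·1.2388 + 5 = 15.556
ΔM = M_P − M_Q = 3.203 − (15.556) = -12.353; smaller M is more luminous → Star P.
L ratio = 10^(0.4 |ΔM|) = 10^4.941 = 87310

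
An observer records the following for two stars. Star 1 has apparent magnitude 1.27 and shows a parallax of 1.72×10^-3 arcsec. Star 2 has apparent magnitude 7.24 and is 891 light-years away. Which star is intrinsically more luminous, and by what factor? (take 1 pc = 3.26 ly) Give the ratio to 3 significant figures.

Star 1: d = 1/p = 1/1.72×10^-3″ = 581.4 pc
Star 1: M = m − 5 log₁₀ d + 5 = 1.27 − 5·2.7645 + 5 = -7.552
Star 2: d = 891 ly / 3.26 = 273.3 pc
Star 2: M = m − 5 log₁₀ d + 5 = 7.24 − 5·2.4367 + 5 = 0.057
ΔM = M_1 − M_2 = -7.552 − (0.057) = -7.609; smaller M is more luminous → Star 1.
L ratio = 10^(0.4 |ΔM|) = 10^3.044 = 1106

Star 1 is more luminous, by a factor of 1110.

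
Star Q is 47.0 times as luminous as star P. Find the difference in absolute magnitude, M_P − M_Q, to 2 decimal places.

M_P − M_Q ≈ 4.18

Pogson: ΔM = −2.5 log₁₀(ratio) = −2.5 log₁₀(47.0) = −2.5 × 1.6721 = -4.180
Star Q is brighter so has the smaller magnitude: M_P − M_Q is positive.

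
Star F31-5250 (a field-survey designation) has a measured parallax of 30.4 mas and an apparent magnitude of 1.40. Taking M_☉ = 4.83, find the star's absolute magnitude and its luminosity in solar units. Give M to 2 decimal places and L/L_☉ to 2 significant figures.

M ≈ -1.19; L/L_☉ ≈ 250

d = 1/p = 1000/30.4 mas = 32.89 pc
M = m − 5 log₁₀ d + 5 = 1.40 − 5·1.5171 + 5 = -1.186
M − M_☉ = -1.186 − 4.83 = -6.016
L/L_☉ = 10^(−0.4 × -6.016) = 254.8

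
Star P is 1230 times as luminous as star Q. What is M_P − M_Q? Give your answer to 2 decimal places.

M_P − M_Q ≈ -7.72

Pogson: ΔM = −2.5 log₁₀(ratio) = −2.5 log₁₀(1230) = −2.5 × 3.0899 = -7.725
Star P is brighter, so it has the smaller magnitude: the difference is negative.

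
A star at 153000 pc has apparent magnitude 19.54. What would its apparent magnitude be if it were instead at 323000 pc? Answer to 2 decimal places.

Flux ∝ 1/d², so Δm = 5 log₁₀(d₂/d₁) = 5 log₁₀(323000/153000) = 1.623
m₂ = m₁ + Δm = 19.54 + (1.623) = 21.163

m ≈ 21.16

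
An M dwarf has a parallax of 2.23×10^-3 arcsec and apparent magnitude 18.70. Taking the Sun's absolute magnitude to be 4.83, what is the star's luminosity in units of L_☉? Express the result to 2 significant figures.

L/L_☉ ≈ 5.7×10^-3

d = 1/p = 1/2.23×10^-3″ = 448.4 pc
M = m − 5 log₁₀ d + 5 = 18.70 − 5·2.6517 + 5 = 10.442
M − M_☉ = 10.442 − 4.83 = 5.612
L/L_☉ = 10^(−0.4 × 5.612) = 5.694×10^-3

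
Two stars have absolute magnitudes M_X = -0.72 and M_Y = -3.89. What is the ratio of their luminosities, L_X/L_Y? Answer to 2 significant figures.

ΔM = M_X − M_Y = 3.17
L_X/L_Y = 10^(−0.4 ΔM) = 10^-1.268 = 0.05395

L_X/L_Y ≈ 0.054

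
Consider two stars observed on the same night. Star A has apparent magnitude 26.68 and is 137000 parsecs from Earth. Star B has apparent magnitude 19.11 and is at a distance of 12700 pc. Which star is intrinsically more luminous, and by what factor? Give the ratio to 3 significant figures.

Star A: M = m − 5 log₁₀ d + 5 = 26.68 − 5·5.1367 + 5 = 5.996
Star B: M = m − 5 log₁₀ d + 5 = 19.11 − 5·4.1038 + 5 = 3.591
ΔM = M_A − M_B = 5.996 − (3.591) = 2.405; smaller M is more luminous → Star B.
L ratio = 10^(0.4 |ΔM|) = 10^0.962 = 9.166

Star B is more luminous, by a factor of 9.17.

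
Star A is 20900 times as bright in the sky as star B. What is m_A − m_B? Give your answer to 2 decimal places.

m_A − m_B ≈ -10.80

Pogson: Δm = −2.5 log₁₀(ratio) = −2.5 log₁₀(20900) = −2.5 × 4.3201 = -10.800
Star A is brighter, so it has the smaller magnitude: the difference is negative.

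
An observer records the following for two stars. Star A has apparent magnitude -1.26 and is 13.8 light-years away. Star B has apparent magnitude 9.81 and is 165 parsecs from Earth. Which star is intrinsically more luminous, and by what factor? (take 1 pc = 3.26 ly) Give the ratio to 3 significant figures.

Star A is more luminous, by a factor of 17.6.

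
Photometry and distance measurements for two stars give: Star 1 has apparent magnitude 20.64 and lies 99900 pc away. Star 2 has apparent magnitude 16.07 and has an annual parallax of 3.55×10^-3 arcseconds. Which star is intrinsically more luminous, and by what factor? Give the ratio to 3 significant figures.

Star 1: M = m − 5 log₁₀ d + 5 = 20.64 − 5·4.9996 + 5 = 0.642
Star 2: d = 1/p = 1/3.55×10^-3″ = 281.7 pc
Star 2: M = m − 5 log₁₀ d + 5 = 16.07 − 5·2.4498 + 5 = 8.821
ΔM = M_1 − M_2 = 0.642 − (8.821) = -8.179; smaller M is more luminous → Star 1.
L ratio = 10^(0.4 |ΔM|) = 10^3.272 = 1869

Star 1 is more luminous, by a factor of 1870.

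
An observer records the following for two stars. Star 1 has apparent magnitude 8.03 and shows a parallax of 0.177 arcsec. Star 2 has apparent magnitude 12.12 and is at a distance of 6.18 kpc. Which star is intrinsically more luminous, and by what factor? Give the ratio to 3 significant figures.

Star 1: d = 1/p = 1/0.177″ = 5.650 pc
Star 1: M = m − 5 log₁₀ d + 5 = 8.03 − 5·0.7520 + 5 = 9.270
Star 2: d = 6.18 kpc = 6180 pc
Star 2: M = m − 5 log₁₀ d + 5 = 12.12 − 5·3.7910 + 5 = -1.835
ΔM = M_1 − M_2 = 9.270 − (-1.835) = 11.105; smaller M is more luminous → Star 2.
L ratio = 10^(0.4 |ΔM|) = 10^4.442 = 27660

Star 2 is more luminous, by a factor of 27700.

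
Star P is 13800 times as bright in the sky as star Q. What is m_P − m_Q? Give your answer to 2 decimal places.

Pogson: Δm = −2.5 log₁₀(ratio) = −2.5 log₁₀(13800) = −2.5 × 4.1399 = -10.350
Star P is brighter, so it has the smaller magnitude: the difference is negative.

m_P − m_Q ≈ -10.35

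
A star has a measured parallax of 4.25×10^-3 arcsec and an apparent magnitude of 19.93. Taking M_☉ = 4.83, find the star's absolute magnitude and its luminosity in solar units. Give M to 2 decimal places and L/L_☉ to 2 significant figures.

d = 1/p = 1/4.25×10^-3″ = 235.3 pc
M = m − 5 log₁₀ d + 5 = 19.93 − 5·2.3716 + 5 = 13.072
M − M_☉ = 13.072 − 4.83 = 8.242
L/L_☉ = 10^(−0.4 × 8.242) = 5.049×10^-4

M ≈ 13.07; L/L_☉ ≈ 5.0×10^-4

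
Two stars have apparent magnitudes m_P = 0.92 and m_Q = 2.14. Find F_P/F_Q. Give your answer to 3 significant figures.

Δm = 0.92 − (2.14) = -1.22
Flux ratio = 10^(−0.4 Δm) = 10^(−0.4 × -1.22) = 10^0.488 = 3.076

F_P/F_Q ≈ 3.08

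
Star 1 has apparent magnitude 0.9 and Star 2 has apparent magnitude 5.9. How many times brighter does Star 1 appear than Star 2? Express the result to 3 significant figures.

100

Magnitude difference = -5.0
Flux ratio = 10^(−0.4 Δm) = 10^(−0.4 × -5.0) = 10^2.000 = 100.0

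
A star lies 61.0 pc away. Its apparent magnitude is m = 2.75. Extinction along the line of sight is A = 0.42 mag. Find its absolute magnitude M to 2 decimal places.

M ≈ -1.60

5 log₁₀(d/10 pc) = 5 log₁₀(61.00) − 5 = 3.927
M = m − 5 log₁₀(d/10) − A = 2.75 − 3.927 − 0.42 = -1.597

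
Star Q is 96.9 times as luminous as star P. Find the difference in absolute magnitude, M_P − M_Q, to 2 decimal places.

Pogson: ΔM = −2.5 log₁₀(ratio) = −2.5 log₁₀(96.9) = −2.5 × 1.9863 = -4.966
Star Q is brighter so has the smaller magnitude: M_P − M_Q is positive.

M_P − M_Q ≈ 4.97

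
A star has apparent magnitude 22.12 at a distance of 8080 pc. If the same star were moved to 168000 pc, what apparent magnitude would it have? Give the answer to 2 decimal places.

m ≈ 28.71

Flux ∝ 1/d², so Δm = 5 log₁₀(d₂/d₁) = 5 log₁₀(168000/8080) = 6.589
m₂ = m₁ + Δm = 22.12 + (6.589) = 28.709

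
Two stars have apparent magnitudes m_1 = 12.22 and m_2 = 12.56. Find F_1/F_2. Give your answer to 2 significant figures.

Magnitude difference = -0.34
Flux ratio = 10^(−0.4 Δm) = 10^(−0.4 × -0.34) = 10^0.136 = 1.368

F_1/F_2 ≈ 1.4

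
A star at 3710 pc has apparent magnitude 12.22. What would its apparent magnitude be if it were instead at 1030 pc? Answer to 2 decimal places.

m ≈ 9.44

Flux ∝ 1/d², so Δm = 5 log₁₀(d₂/d₁) = 5 log₁₀(1030/3710) = -2.783
m₂ = m₁ + Δm = 12.22 + (-2.783) = 9.437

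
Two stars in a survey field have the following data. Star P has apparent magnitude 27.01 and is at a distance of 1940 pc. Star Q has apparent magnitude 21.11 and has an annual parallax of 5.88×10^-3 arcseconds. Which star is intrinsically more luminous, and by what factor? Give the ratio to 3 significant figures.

Star Q is more luminous, by a factor of 1.76.

Star P: M = m − 5 log₁₀ d + 5 = 27.01 − 5·3.2878 + 5 = 15.571
Star Q: d = 1/p = 1/5.88×10^-3″ = 170.1 pc
Star Q: M = m − 5 log₁₀ d + 5 = 21.11 − 5·2.2306 + 5 = 14.957
ΔM = M_P − M_Q = 15.571 − (14.957) = 0.614; smaller M is more luminous → Star Q.
L ratio = 10^(0.4 |ΔM|) = 10^0.246 = 1.761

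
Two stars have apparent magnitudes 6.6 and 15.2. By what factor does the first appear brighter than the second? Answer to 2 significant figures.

2800

Δm = 6.6 − (15.2) = -8.6
Flux ratio = 10^(−0.4 Δm) = 10^(−0.4 × -8.6) = 10^3.440 = 2754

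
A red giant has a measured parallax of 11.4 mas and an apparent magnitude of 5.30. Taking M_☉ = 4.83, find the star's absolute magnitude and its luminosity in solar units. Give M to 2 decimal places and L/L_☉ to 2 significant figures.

d = 1/p = 1000/11.4 mas = 87.72 pc
M = m − 5 log₁₀ d + 5 = 5.30 − 5·1.9431 + 5 = 0.585
M − M_☉ = 0.585 − 4.83 = -4.245
L/L_☉ = 10^(−0.4 × -4.245) = 49.91

M ≈ 0.58; L/L_☉ ≈ 50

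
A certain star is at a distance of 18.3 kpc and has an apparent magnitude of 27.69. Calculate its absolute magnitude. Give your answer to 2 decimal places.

M ≈ 11.38

d = 18.3 kpc = 18300 pc
5 log₁₀(d/10 pc) = 5 log₁₀(18300) − 5 = 16.312
M = m − 5 log₁₀(d/10) = 27.69 − 16.312 = 11.378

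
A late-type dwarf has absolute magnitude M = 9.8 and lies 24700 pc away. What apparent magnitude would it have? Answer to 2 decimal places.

m ≈ 26.76

m = M + 5 log₁₀ d − 5 = 9.8 + 5·4.3927 − 5 = 26.763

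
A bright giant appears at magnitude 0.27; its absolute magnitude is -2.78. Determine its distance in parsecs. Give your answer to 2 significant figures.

d ≈ 41 pc

μ = m − M = 3.050
m − M = 5 log₁₀ d − 5
log₁₀ d = (m − M)/5 + 1 = 1.6100
d = 10^1.6100 = 40.74 pc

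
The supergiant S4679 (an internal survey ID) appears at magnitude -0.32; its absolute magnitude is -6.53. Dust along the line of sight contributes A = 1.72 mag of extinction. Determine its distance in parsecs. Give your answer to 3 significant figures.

m − M = 5 log₁₀(d/10 pc) + A  ⇒  -0.32 − (-6.53) − 1.72 = 5 log₁₀(d/10)
4.490 = 5 log₁₀(d/10)
log₁₀ d = (m − M − A)/5 + 1 = 1.8980
d = 10^1.8980 = 79.07 pc

d ≈ 79.1 pc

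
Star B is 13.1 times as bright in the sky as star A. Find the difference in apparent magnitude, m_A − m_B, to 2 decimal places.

m_A − m_B ≈ 2.79

Pogson: Δm = −2.5 log₁₀(ratio) = −2.5 log₁₀(13.1) = −2.5 × 1.1173 = -2.793
Star B is brighter so has the smaller magnitude: m_A − m_B is positive.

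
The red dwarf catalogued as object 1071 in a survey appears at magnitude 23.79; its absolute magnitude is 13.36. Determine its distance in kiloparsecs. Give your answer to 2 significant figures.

μ = m − M = 10.430
m − M = 5 log₁₀ d − 5
log₁₀ d = (m − M)/5 + 1 = 3.0860
d = 10^3.0860 = 1219 pc
= 1.219 kpc

d ≈ 1.2 kpc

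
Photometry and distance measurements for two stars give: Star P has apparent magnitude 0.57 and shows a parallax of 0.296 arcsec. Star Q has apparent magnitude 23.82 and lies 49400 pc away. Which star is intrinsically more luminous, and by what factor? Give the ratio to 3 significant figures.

Star P is more luminous, by a factor of 9.33.

Star P: d = 1/p = 1/0.296″ = 3.378 pc
Star P: M = m − 5 log₁₀ d + 5 = 0.57 − 5·0.5287 + 5 = 2.926
Star Q: M = m − 5 log₁₀ d + 5 = 23.82 − 5·4.6937 + 5 = 5.351
ΔM = M_P − M_Q = 2.926 − (5.351) = -2.425; smaller M is more luminous → Star P.
L ratio = 10^(0.4 |ΔM|) = 10^0.970 = 9.332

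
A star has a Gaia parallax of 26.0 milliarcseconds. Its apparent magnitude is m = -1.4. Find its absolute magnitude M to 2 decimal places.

M ≈ -4.33

p = 26.0 mas = 0.0260″ → d = 1/p = 38.46 pc
5 log₁₀(d/10 pc) = 5 log₁₀(38.46) − 5 = 2.925
M = m − 5 log₁₀(d/10) = -1.4 − 2.925 = -4.325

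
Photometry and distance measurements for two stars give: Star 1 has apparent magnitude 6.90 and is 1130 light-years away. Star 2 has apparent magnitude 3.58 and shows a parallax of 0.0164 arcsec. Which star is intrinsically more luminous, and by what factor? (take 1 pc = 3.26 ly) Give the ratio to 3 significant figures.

Star 1: d = 1130 ly / 3.26 = 346.6 pc
Star 1: M = m − 5 log₁₀ d + 5 = 6.90 − 5·2.5399 + 5 = -0.799
Star 2: d = 1/p = 1/0.0164″ = 60.98 pc
Star 2: M = m − 5 log₁₀ d + 5 = 3.58 − 5·1.7852 + 5 = -0.346
ΔM = M_1 − M_2 = -0.799 − (-0.346) = -0.454; smaller M is more luminous → Star 1.
L ratio = 10^(0.4 |ΔM|) = 10^0.181 = 1.518

Star 1 is more luminous, by a factor of 1.52.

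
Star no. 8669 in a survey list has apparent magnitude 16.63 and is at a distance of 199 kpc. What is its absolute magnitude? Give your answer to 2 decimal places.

M ≈ -4.86

d = 199 kpc = 199000 pc
5 log₁₀(d/10 pc) = 5 log₁₀(199000) − 5 = 21.494
M = m − 5 log₁₀(d/10) = 16.63 − 21.494 = -4.864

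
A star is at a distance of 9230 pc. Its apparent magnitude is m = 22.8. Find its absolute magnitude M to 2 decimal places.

M ≈ 7.97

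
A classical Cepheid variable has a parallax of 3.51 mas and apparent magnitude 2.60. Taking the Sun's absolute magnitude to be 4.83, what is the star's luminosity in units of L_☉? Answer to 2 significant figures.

L/L_☉ ≈ 6300

d = 1/p = 1000/3.51 mas = 284.9 pc
M = m − 5 log₁₀ d + 5 = 2.60 − 5·2.4547 + 5 = -4.673
M − M_☉ = -4.673 − 4.83 = -9.503
L/L_☉ = 10^(−0.4 × -9.503) = 6330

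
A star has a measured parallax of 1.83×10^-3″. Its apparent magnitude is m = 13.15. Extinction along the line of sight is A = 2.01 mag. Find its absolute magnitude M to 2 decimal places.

M ≈ 2.45

d = 1/p = 1/1.83×10^-3″ = 546.4 pc
5 log₁₀(d/10 pc) = 5 log₁₀(546.4) − 5 = 8.688
M = m − 5 log₁₀(d/10) − A = 13.15 − 8.688 − 2.01 = 2.452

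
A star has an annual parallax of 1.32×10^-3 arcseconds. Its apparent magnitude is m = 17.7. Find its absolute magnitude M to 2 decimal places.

M ≈ 8.30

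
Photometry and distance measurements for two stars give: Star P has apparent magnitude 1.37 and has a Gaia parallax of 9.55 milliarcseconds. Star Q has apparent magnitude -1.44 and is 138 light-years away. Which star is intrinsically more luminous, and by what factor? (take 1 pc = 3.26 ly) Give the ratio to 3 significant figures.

Star P: p = 9.55 mas = 9.55×10^-3″ → d = 1/p = 104.7 pc
Star P: M = m − 5 log₁₀ d + 5 = 1.37 − 5·2.0200 + 5 = -3.730
Star Q: d = 138 ly / 3.26 = 42.33 pc
Star Q: M = m − 5 log₁₀ d + 5 = -1.44 − 5·1.6267 + 5 = -4.573
ΔM = M_P − M_Q = -3.730 − (-4.573) = 0.843; smaller M is more luminous → Star Q.
L ratio = 10^(0.4 |ΔM|) = 10^0.337 = 2.174

Star Q is more luminous, by a factor of 2.17.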